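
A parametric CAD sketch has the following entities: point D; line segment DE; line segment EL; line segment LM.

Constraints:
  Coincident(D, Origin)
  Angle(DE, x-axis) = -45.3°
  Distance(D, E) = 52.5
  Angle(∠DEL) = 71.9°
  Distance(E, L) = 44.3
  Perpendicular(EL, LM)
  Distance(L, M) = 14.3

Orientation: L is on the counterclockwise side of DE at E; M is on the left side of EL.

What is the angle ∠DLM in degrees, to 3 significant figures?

29.3°

∠DEL = 71.9°, so EL runs at -45.3° + (180° − 71.9°) = 62.8° from the x-axis; with |EL| = 44.3, L = E + 44.3·(cos 62.8°, sin 62.8°) = (57.2, 2.08). EL is perpendicular to LM; with |LM| = 14.3 on the left of EL, M = L + 14.3·(-0.889, 0.457) = (44.5, 8.62). Then cos ∠DLM = LD·LM / (|LD||LM|), giving 29.3°.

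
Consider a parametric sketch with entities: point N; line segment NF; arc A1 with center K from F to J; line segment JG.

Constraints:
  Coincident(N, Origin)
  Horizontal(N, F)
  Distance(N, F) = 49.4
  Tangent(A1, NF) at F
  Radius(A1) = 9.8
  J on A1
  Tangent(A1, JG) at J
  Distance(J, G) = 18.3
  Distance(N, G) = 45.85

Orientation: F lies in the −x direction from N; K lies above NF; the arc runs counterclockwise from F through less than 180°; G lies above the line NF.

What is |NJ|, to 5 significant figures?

40.588

Checks: |KJ| = 9.800 ✓; ∠(KJ, JG) = 90.00° ✓; |JG| = 18.30 ✓; |NG| = 45.85 ✓.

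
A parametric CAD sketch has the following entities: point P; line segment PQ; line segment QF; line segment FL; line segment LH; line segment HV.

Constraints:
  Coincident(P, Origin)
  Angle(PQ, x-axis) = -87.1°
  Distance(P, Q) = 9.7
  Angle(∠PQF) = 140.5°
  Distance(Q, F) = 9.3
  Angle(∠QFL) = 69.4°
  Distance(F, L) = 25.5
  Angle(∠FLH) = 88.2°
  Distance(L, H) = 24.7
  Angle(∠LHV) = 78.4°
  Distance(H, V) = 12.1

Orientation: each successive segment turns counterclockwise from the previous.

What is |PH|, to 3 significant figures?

17.2

P is at the origin; PQ runs at -87.1° with length 9.7, so Q = (0.491, -9.69). ∠PQF = 140.5° gives QF at -47.6° from the x-axis; with |QF| = 9.3, F = (6.76, -16.6). ∠QFL = 69.4° gives FL at 63.0° from the x-axis; with |FL| = 25.5, L = (18.3, 6.17). ∠FLH = 88.2° gives LH at 155° from the x-axis; with |LH| = 24.7, H = (-4.01, 16.7). Then |PH| = |H − P| = 17.2.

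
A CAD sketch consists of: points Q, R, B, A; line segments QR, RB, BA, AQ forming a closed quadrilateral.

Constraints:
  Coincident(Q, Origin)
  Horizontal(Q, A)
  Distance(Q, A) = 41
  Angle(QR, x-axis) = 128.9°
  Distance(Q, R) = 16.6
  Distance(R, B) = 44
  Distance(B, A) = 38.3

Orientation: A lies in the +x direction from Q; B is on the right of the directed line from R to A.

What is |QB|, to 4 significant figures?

27.68

Checks: |RB| = 44.00 ✓; |BA| = 38.30 ✓.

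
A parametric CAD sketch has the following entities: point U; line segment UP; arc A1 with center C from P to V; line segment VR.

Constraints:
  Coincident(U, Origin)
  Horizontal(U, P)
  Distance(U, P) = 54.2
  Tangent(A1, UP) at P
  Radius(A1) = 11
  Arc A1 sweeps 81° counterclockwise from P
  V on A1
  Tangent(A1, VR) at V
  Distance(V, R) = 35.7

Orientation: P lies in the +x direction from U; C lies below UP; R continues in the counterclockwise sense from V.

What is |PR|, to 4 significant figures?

47.48

On A1, P sits at bearing 90° from C; an 81° counterclockwise sweep puts V at bearing 171°, so V = C + 11.0·(cos 171°, sin 171°) = (43.34, -9.279). Since A1 is tangent to VR there, CV ⟂ VR, so VR runs along (−sin 171°, cos 171°); with |VR| = 35.7, R = (37.75, -44.54). Then |PR| = |R − P| = 47.48.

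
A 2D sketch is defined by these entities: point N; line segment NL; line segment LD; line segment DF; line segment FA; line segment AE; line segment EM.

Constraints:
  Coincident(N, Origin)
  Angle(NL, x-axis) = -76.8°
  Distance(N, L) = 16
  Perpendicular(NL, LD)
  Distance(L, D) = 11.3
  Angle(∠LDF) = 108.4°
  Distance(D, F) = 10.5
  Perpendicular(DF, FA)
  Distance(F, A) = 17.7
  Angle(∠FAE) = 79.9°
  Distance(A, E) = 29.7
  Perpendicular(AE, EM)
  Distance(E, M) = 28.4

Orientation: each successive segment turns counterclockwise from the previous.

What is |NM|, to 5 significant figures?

40.248

N is at the origin; NL runs at -76.8° with length 16.0, so L = (3.6536, -15.577). The perpendicularity gives LD at right angles to NL, so LD runs at 13.200°; with |LD| = 11.3, D = (14.655, -12.997). ∠LDF = 108.4° gives DF at 84.800° from the x-axis; with |DF| = 10.5, F = (15.607, -2.5401). DF is perpendicular to FA, so FA runs at 174.80°; with |FA| = 17.7, A = (-2.0205, -0.93591). ∠FAE = 79.9° gives AE at -85.100° from the x-axis; with |AE| = 29.7, E = (0.51643, -30.527). The perpendicularity gives EM at right angles to AE, so EM runs at 4.9000°; with |EM| = 28.4, M = (28.813, -28.102). Then |NM| = |M − N| = 40.248.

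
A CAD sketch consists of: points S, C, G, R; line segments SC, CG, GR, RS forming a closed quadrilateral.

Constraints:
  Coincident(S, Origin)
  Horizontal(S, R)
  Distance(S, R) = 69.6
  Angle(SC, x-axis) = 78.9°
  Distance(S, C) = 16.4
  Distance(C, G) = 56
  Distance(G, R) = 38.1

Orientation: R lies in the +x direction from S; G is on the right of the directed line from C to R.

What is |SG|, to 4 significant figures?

48.12

S is at the origin; SR is horizontal with |SR| = 69.6 and R in +x, so R = (69.6, 0). SC runs at 78.9° with |SC| = 16.4, so C = (3.157, 16.09). G is determined by |CG| = 56.0 and |GR| = 38.1 together: it lies at the intersection of circle(C, 56.0) and circle(R, 38.1). With |CR| = 68.36, the foot of the radical line on CR is 46.50 from C and the perpendicular offset is √(56.0² − 46.50²) = 31.20. Taking the right-of-CR solution: G = (41.01, -25.18).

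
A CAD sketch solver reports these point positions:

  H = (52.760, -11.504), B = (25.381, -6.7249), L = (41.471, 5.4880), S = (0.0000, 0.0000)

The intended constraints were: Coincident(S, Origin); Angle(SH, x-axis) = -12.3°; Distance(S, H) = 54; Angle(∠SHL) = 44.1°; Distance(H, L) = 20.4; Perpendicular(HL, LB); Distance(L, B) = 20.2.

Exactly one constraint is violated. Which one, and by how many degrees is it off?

Perpendicular(HL, LB) — off by 3.60°.

S = (0.00, 0.00) ✓; SH at -12.30° ✓; |SH| = 54.00 ✓; ∠SHL = 44.10° ✓; |HL| = 20.40 ✓; ∠(HL, LB) = 93.60° ✗; |LB| = 20.20 ✓.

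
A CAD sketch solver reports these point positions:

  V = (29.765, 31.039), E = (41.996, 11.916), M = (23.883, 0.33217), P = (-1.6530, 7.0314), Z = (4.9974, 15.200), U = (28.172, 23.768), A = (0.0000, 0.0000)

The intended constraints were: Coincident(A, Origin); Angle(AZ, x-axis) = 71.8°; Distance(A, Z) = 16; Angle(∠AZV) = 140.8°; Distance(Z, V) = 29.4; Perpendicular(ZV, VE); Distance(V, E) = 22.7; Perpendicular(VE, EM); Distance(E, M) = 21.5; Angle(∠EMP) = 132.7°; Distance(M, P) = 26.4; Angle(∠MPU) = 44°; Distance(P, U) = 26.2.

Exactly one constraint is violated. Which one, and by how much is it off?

Distance(P, U) = 26.2 — off by 8.00.

A = (0.00, 0.00) ✓; AZ at 71.80° ✓; |AZ| = 16.00 ✓; ∠AZV = 140.8° ✓; |ZV| = 29.40 ✓; ∠(ZV, VE) = 90.00° ✓; |VE| = 22.70 ✓; ∠(VE, EM) = 90.00° ✓; |EM| = 21.50 ✓; ∠EMP = 132.7° ✓; |MP| = 26.40 ✓; ∠MPU = 44.00° ✓; |PU| = 34.20 ✗.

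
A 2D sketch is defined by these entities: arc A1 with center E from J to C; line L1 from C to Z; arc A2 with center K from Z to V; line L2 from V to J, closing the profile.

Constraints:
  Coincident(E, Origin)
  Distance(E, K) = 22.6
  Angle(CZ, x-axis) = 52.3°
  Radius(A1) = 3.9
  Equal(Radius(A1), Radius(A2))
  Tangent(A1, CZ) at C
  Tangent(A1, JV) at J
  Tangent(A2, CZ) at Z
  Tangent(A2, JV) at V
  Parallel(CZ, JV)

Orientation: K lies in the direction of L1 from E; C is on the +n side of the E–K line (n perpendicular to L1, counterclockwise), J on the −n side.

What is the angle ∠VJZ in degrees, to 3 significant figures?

19.0°

Tangency of A1 to both parallel lines with radius 3.9 puts C and J at E ± 3.9·n: C = (-3.09, 2.38), J = (3.09, -2.38). Equal radii place Z and V the same way about K: Z = K + 3.9·n = (10.7, 20.3), V = K − 3.9·n = (16.9, 15.5). Then cos ∠VJZ = JV·JZ / (|JV||JZ|), giving 19.0°.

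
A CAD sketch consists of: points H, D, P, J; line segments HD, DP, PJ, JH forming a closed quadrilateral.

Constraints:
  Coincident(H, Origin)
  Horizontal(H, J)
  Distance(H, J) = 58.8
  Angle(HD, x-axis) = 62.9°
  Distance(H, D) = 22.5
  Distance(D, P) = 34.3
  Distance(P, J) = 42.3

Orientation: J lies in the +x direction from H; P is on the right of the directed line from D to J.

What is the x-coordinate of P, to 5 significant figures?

18.623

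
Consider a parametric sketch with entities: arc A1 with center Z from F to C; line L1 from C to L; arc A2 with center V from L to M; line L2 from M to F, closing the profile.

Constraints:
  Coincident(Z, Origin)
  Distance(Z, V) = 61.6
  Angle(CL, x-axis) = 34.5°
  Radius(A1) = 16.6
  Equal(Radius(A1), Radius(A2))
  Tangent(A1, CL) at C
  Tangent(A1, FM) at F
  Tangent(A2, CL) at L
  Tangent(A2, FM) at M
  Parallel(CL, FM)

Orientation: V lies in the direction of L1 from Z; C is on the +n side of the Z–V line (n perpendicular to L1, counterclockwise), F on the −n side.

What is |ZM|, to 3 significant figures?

63.8

Tangency of A1 to both parallel lines with radius 16.6 puts C and F at Z ± 16.6·n: C = (-9.40, 13.7), F = (9.40, -13.7). Equal radii place L and M the same way about V: L = V + 16.6·n = (41.4, 48.6), M = V − 16.6·n = (60.2, 21.2). Then |ZM| = |M − Z| = 63.8.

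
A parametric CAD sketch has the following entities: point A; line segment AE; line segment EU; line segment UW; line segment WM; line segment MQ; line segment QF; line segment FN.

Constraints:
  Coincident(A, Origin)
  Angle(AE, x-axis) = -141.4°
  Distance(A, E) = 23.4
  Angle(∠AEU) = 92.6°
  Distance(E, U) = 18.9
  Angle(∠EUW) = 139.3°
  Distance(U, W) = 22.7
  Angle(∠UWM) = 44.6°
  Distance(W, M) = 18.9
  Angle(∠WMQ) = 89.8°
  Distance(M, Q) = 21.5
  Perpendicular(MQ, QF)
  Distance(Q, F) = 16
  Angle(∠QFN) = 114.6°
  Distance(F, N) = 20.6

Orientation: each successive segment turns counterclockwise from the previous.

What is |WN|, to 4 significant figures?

6.287

MQ ⟂ QF, so QF runs at -57.70°; with |QF| = 16.0, F = (-4.754, -44.11). ∠QFN = 114.6° gives FN at 7.700° from the x-axis; with |FN| = 20.6, N = (15.66, -41.35). Then |WN| = |N − W| = 6.287.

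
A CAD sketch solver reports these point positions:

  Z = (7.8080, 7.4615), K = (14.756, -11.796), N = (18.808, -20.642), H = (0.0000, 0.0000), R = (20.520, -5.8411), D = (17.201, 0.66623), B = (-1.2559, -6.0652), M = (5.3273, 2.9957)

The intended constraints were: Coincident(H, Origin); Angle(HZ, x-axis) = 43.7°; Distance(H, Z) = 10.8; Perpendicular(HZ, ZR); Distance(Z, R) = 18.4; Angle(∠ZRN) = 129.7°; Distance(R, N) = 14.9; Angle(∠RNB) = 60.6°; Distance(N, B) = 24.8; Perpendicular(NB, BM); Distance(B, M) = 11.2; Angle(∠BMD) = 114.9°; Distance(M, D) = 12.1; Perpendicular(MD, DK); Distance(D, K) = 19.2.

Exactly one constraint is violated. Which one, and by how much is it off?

Distance(D, K) = 19.2 — off by 6.50.

H = (0.00, 0.00) ✓; HZ at 43.70° ✓; |HZ| = 10.80 ✓; ∠(HZ, ZR) = 90.00° ✓; |ZR| = 18.40 ✓; ∠ZRN = 129.7° ✓; |RN| = 14.90 ✓; ∠RNB = 60.60° ✓; |NB| = 24.80 ✓; ∠(NB, BM) = 90.00° ✓; |BM| = 11.20 ✓; ∠BMD = 114.9° ✓; |MD| = 12.10 ✓; ∠(MD, DK) = 90.00° ✓; |DK| = 12.70 ✗.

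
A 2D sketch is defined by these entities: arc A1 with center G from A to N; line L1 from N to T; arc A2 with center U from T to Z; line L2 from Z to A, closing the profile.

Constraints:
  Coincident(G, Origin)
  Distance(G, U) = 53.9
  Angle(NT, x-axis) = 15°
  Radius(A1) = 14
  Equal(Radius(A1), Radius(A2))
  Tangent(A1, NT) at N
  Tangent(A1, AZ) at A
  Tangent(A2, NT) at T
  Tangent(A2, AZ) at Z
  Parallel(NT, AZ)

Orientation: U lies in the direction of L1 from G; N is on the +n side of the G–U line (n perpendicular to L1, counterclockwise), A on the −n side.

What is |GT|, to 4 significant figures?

55.69

The slot axis is L1's direction at 15.0°, so u = (cos 15.0°, sin 15.0°) = (0.9659, 0.2588) and n = (−sin 15.0°, cos 15.0°) = (-0.2588, 0.9659). G is at the origin and U lies 53.9 along u from G, so U = 53.9·u = (52.06, 13.95). Tangency of A1 to both parallel lines with radius 14.0 puts N and A at G ± 14.0·n: N = (-3.623, 13.52), A = (3.623, -13.52). Equal radii place T and Z the same way about U: T = U + 14.0·n = (48.44, 27.47), Z = U − 14.0·n = (55.69, 0.4274). Then |GT| = |T − G| = 55.69.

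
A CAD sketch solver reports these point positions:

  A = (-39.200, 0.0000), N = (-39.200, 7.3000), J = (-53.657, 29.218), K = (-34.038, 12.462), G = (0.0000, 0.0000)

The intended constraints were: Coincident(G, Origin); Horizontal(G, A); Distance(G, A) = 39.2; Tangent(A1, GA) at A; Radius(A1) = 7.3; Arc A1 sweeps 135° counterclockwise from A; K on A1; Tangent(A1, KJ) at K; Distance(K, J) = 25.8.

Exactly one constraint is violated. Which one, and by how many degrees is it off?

Tangent(A1, KJ) at K — off by 4.50°.

G = (0.00, 0.00) ✓; G.y = 0.00, A.y = 0.00 ✓; |GA| = 39.20 ✓; ∠(NA, AG) = 90.00° ✓; |NA| = 7.300 ✓; bearing(N→K) − bearing(N→A) = 135.0° ✓; |NK| = 7.300 ✓; ∠(NK, KJ) = 85.50° ✗; |KJ| = 25.80 ✓.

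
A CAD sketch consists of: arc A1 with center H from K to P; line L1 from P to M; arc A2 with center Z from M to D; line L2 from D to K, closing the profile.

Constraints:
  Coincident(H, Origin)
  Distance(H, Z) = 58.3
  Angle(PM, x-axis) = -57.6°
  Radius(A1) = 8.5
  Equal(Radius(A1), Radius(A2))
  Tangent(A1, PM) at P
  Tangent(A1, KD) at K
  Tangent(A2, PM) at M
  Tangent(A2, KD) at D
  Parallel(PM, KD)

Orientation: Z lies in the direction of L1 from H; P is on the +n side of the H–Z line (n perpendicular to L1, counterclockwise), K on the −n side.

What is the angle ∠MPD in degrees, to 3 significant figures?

16.3°

Tangency of A1 to both parallel lines with radius 8.5 puts P and K at H ± 8.5·n: P = (7.18, 4.55), K = (-7.18, -4.55). Equal radii place M and D the same way about Z: M = Z + 8.5·n = (38.4, -44.7), D = Z − 8.5·n = (24.1, -53.8). Then cos ∠MPD = PM·PD / (|PM||PD|), giving 16.3°.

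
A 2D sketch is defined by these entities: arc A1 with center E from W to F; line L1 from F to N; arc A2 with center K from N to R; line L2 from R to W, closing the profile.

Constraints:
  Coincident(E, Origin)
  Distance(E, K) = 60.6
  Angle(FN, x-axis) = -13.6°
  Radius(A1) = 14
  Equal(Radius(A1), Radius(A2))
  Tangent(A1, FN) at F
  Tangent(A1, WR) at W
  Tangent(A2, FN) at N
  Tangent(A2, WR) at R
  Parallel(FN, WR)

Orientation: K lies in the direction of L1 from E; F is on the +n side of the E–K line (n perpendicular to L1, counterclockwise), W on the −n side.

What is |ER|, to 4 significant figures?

62.20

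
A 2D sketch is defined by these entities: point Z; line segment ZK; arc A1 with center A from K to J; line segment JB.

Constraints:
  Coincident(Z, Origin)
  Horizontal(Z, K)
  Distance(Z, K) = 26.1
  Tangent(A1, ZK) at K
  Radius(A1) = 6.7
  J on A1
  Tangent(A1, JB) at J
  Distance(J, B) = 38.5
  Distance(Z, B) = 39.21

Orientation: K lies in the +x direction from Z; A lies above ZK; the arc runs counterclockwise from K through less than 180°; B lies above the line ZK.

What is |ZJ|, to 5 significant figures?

32.932

Checks: |AJ| = 6.700 ✓; ∠(AJ, JB) = 90.00° ✓; |JB| = 38.50 ✓; |ZB| = 39.21 ✓.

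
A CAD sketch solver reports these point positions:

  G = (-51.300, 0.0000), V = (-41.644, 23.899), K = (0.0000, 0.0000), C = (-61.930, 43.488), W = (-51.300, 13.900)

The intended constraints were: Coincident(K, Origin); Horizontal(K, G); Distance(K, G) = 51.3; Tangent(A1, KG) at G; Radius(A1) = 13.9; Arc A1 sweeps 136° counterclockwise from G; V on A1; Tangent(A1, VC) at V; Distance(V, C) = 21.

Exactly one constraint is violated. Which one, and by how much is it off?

Distance(V, C) = 21 — off by 7.20.

K = (0.00, 0.00) ✓; K.y = 0.00, G.y = 0.00 ✓; |KG| = 51.30 ✓; ∠(WG, GK) = 90.00° ✓; |WG| = 13.90 ✓; bearing(W→V) − bearing(W→G) = 136.0° ✓; |WV| = 13.90 ✓; ∠(WV, VC) = 90.00° ✓; |VC| = 28.20 ✗.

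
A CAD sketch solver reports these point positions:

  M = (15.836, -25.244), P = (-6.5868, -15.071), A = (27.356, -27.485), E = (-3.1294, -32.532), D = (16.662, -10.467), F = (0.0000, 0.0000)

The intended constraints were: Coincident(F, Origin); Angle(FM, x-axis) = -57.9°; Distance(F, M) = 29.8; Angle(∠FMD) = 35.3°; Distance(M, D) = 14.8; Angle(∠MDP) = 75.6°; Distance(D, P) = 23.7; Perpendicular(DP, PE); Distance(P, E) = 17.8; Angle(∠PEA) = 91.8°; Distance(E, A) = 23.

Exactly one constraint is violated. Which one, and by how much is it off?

Distance(E, A) = 23 — off by 7.90.

F = (0.00, 0.00) ✓; FM at -57.90° ✓; |FM| = 29.80 ✓; ∠FMD = 35.30° ✓; |MD| = 14.80 ✓; ∠MDP = 75.60° ✓; |DP| = 23.70 ✓; ∠(DP, PE) = 90.00° ✓; |PE| = 17.80 ✓; ∠PEA = 91.80° ✓; |EA| = 30.90 ✗.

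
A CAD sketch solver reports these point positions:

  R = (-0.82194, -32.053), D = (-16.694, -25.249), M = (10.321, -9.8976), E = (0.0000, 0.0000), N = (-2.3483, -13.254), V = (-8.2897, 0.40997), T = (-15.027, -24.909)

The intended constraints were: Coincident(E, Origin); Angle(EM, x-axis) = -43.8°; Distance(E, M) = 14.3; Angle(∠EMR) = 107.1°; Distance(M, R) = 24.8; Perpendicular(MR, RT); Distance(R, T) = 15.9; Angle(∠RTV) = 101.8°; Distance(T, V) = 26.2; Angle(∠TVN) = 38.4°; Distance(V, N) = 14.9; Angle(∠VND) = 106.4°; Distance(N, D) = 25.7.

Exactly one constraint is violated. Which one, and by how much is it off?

Distance(N, D) = 25.7 — off by 7.00.

E = (0.00, 0.00) ✓; EM at -43.80° ✓; |EM| = 14.30 ✓; ∠EMR = 107.1° ✓; |MR| = 24.80 ✓; ∠(MR, RT) = 90.00° ✓; |RT| = 15.90 ✓; ∠RTV = 101.8° ✓; |TV| = 26.20 ✓; ∠TVN = 38.40° ✓; |VN| = 14.90 ✓; ∠VND = 106.4° ✓; |ND| = 18.70 ✗.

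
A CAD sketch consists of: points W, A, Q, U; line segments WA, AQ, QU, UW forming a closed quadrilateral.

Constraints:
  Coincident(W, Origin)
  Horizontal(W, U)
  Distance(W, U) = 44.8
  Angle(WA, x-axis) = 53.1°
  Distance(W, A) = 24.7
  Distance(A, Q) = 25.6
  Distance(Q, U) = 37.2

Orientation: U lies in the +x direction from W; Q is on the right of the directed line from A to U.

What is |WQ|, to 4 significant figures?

9.316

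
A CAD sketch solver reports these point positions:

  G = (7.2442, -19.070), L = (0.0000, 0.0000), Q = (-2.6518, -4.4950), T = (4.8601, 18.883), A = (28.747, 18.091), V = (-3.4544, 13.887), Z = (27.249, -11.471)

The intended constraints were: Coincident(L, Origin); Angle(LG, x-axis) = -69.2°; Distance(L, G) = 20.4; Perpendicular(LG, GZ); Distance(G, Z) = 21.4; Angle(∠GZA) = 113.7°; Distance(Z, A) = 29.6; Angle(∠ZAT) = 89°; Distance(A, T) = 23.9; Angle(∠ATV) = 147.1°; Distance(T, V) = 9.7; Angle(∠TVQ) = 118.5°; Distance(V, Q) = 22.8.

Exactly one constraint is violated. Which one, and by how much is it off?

Distance(V, Q) = 22.8 — off by 4.40.

L = (0.00, 0.00) ✓; LG at -69.20° ✓; |LG| = 20.40 ✓; ∠(LG, GZ) = 90.00° ✓; |GZ| = 21.40 ✓; ∠GZA = 113.7° ✓; |ZA| = 29.60 ✓; ∠ZAT = 89.00° ✓; |AT| = 23.90 ✓; ∠ATV = 147.1° ✓; |TV| = 9.700 ✓; ∠TVQ = 118.5° ✓; |VQ| = 18.40 ✗.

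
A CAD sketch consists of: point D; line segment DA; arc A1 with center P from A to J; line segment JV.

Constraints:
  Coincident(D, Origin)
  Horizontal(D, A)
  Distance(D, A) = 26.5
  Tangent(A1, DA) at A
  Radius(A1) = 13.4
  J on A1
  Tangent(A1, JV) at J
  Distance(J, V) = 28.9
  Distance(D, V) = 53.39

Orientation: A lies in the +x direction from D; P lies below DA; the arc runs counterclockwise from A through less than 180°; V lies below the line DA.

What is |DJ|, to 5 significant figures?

24.630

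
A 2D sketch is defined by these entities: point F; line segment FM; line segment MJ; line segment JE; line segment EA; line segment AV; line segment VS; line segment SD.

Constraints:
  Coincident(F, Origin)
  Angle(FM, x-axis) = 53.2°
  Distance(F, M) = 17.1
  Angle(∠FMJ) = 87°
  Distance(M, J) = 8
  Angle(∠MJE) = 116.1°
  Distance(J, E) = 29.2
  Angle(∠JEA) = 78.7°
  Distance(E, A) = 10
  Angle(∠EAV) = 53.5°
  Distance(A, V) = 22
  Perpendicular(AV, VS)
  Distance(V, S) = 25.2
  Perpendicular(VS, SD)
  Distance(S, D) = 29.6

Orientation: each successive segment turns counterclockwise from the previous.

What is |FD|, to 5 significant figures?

41.743

F is at the origin; FM runs at 53.2° with length 17.1, so M = (10.243, 13.693). ∠FMJ = 87.0° gives MJ at 146.20° from the x-axis; with |MJ| = 8.0, J = (3.5954, 18.143). ∠MJE = 116.1° gives JE at -149.90° from the x-axis; with |JE| = 29.2, E = (-21.667, 3.4988). ∠JEA = 78.7° gives EA at -48.600° from the x-axis; with |EA| = 10.0, A = (-15.054, -4.0024). ∠EAV = 53.5° gives AV at 77.900° from the x-axis; with |AV| = 22.0, V = (-10.442, 17.509). AV is perpendicular to VS, so VS runs at 167.90°; with |VS| = 25.2, S = (-35.082, 22.791). VS is perpendicular to SD, so SD runs at -102.10°; with |SD| = 29.6, D = (-41.287, -6.1511). Then |FD| = |D − F| = 41.743.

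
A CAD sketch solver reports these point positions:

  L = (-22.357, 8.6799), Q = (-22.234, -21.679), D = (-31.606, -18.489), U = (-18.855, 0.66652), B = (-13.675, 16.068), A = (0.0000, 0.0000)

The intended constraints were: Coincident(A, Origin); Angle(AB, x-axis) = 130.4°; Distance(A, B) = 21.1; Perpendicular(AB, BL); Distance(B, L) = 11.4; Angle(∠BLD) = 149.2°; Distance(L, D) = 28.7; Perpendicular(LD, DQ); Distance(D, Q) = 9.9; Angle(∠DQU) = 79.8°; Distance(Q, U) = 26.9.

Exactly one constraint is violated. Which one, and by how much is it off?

Distance(Q, U) = 26.9 — off by 4.30.

A = (0.00, 0.00) ✓; AB at 130.4° ✓; |AB| = 21.10 ✓; ∠(AB, BL) = 90.00° ✓; |BL| = 11.40 ✓; ∠BLD = 149.2° ✓; |LD| = 28.70 ✓; ∠(LD, DQ) = 90.00° ✓; |DQ| = 9.900 ✓; ∠DQU = 79.80° ✓; |QU| = 22.60 ✗.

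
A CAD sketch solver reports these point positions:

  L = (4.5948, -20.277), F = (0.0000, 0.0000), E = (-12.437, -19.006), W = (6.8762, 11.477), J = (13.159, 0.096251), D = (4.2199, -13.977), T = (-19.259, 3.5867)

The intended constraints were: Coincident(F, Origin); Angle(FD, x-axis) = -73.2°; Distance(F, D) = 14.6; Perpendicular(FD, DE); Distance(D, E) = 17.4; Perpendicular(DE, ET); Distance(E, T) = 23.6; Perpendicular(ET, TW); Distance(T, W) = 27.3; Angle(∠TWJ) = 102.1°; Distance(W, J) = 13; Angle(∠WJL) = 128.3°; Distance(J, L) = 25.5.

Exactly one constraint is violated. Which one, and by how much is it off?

Distance(J, L) = 25.5 — off by 3.40.

F = (0.00, 0.00) ✓; FD at -73.20° ✓; |FD| = 14.60 ✓; ∠(FD, DE) = 90.00° ✓; |DE| = 17.40 ✓; ∠(DE, ET) = 90.00° ✓; |ET| = 23.60 ✓; ∠(ET, TW) = 90.00° ✓; |TW| = 27.30 ✓; ∠TWJ = 102.1° ✓; |WJ| = 13.00 ✓; ∠WJL = 128.3° ✓; |JL| = 22.10 ✗.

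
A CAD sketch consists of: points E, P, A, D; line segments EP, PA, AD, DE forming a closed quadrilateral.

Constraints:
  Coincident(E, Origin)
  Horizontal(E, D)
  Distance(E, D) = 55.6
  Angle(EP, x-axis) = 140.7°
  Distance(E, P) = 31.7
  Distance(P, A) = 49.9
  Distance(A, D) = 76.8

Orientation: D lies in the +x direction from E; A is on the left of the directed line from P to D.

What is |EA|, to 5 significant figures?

59.470

Checks: EP at 140.7° ✓; |PA| = 49.90 ✓; |AD| = 76.80 ✓.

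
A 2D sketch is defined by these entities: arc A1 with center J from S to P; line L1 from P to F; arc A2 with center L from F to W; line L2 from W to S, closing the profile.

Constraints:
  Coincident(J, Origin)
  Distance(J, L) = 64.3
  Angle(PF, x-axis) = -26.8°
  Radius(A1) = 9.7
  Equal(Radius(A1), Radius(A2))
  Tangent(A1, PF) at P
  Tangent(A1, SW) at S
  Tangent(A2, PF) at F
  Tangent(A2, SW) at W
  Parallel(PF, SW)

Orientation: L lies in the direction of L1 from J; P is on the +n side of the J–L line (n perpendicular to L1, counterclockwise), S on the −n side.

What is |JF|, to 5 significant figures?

65.028

The slot axis is L1's direction at -26.8°, so u = (cos -26.8°, sin -26.8°) = (0.89259, -0.45088) and n = (−sin -26.8°, cos -26.8°) = (0.45088, 0.89259). J is at the origin and L lies 64.3 along u from J, so L = 64.3·u = (57.393, -28.991). Tangency of A1 to both parallel lines with radius 9.7 puts P and S at J ± 9.7·n: P = (4.3735, 8.6581), S = (-4.3735, -8.6581). Equal radii place F and W the same way about L: F = L + 9.7·n = (61.767, -20.333), W = L − 9.7·n = (53.020, -37.650). Then |JF| = |F − J| = 65.028.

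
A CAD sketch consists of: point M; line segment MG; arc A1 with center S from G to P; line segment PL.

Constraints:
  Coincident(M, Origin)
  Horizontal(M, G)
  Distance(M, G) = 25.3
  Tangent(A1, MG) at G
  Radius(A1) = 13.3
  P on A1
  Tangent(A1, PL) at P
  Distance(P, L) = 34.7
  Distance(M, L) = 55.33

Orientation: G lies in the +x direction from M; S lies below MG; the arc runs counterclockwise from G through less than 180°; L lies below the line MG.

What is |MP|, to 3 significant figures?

21.3

Checks: |SP| = 13.30 ✓; ∠(SP, PL) = 90.00° ✓; |PL| = 34.70 ✓; |ML| = 55.33 ✓.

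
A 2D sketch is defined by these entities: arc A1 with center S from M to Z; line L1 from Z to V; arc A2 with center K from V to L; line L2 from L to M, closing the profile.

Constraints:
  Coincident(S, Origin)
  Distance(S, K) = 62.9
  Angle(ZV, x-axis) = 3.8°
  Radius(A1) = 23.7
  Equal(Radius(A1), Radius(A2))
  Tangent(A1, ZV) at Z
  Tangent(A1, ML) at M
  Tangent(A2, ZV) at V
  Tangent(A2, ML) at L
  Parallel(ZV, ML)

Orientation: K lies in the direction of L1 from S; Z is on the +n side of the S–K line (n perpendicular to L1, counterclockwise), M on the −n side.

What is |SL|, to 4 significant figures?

67.22

Tangency of A1 to both parallel lines with radius 23.7 puts Z and M at S ± 23.7·n: Z = (-1.571, 23.65), M = (1.571, -23.65). Equal radii place V and L the same way about K: V = K + 23.7·n = (61.19, 27.82), L = K − 23.7·n = (64.33, -19.48). Then |SL| = |L − S| = 67.22.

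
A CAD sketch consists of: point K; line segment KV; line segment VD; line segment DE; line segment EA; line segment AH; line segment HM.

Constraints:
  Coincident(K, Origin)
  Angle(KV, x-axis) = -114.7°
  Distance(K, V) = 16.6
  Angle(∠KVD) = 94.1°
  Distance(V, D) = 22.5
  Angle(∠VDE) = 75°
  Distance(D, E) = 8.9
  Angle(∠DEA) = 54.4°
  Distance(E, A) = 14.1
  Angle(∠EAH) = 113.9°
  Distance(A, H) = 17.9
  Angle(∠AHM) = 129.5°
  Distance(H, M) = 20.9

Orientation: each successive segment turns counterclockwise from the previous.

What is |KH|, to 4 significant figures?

40.42

K is at the origin; KV runs at -114.7° with length 16.6, so V = (-6.937, -15.08). ∠KVD = 94.1° gives VD at -28.80° from the x-axis; with |VD| = 22.5, D = (12.78, -25.92). ∠VDE = 75.0° gives DE at 76.20° from the x-axis; with |DE| = 8.9, E = (14.90, -17.28). ∠DEA = 54.4° gives EA at -158.2° from the x-axis; with |EA| = 14.1, A = (1.812, -22.51). ∠EAH = 113.9° gives AH at -92.10° from the x-axis; with |AH| = 17.9, H = (1.156, -40.40). Then |KH| = |H − K| = 40.42.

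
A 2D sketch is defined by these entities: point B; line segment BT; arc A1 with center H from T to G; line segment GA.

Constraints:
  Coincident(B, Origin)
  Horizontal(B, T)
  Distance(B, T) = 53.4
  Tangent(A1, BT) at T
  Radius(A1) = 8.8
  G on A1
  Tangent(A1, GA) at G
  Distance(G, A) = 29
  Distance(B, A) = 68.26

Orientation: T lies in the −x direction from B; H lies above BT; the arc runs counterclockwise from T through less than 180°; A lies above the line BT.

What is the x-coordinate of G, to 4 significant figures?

-45.23

B is at the origin; B and T share the same y with |BT| = 53.4 and T on the −x side, so T = (-53.40, 0.000). Tangency of A1 to BT means the radius HT is perpendicular to BT, so H = T + (0, 8.8) = (-53.40, 8.800). Since HG ⟂ GA (tangency), |HA| = √(8.8² + 29.0²) = 30.31 regardless of where G sits on A1. So A lies on both circle(B, 68.26) and circle(H, 30.31); the above-BT intersection is A = (-56.03, 38.99). G is the foot of the tangent from A: G = (-45.23, 12.08).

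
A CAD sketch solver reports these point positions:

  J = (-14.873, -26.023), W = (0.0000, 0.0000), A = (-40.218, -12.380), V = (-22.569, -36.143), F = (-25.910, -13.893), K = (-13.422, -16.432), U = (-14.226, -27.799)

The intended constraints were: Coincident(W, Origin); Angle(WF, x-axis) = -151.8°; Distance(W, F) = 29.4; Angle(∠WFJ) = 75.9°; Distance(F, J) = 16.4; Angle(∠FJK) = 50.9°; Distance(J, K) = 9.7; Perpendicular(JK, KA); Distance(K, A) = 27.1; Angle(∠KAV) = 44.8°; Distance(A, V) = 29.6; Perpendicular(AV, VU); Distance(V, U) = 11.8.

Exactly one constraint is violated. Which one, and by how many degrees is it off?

Perpendicular(AV, VU) — off by 8.40°.

W = (0.00, 0.00) ✓; WF at -151.8° ✓; |WF| = 29.40 ✓; ∠WFJ = 75.90° ✓; |FJ| = 16.40 ✓; ∠FJK = 50.90° ✓; |JK| = 9.700 ✓; ∠(JK, KA) = 90.00° ✓; |KA| = 27.10 ✓; ∠KAV = 44.80° ✓; |AV| = 29.60 ✓; ∠(AV, VU) = 98.40° ✗; |VU| = 11.80 ✓.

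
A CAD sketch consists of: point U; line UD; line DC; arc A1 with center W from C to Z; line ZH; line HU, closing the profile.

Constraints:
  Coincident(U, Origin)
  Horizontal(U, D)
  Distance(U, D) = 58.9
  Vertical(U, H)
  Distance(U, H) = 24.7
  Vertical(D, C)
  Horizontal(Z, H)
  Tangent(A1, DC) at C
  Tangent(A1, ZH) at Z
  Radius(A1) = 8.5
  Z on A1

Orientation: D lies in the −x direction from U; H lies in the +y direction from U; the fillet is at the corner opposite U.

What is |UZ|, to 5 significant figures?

56.127

The virtual corner opposite U is at (-58.900, 24.700). A1 meets DC tangentially, so WC is at right angles to DC and the tangent condition forces WZ to be normal to ZH, with radius 8.5, so the center W sits 8.5 in from both sides at W = (-50.400, 16.200). That places the tangent points at C = (-58.900, 16.200) on DC and Z = (-50.400, 24.700) on ZH. Then |UZ| = |Z − U| = 56.127.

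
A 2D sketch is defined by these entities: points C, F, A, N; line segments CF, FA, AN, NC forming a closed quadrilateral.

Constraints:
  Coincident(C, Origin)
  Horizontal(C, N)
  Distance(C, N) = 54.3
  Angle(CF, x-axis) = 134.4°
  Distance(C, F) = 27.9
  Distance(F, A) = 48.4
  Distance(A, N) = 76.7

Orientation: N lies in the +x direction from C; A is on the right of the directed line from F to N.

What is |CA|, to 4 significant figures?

33.07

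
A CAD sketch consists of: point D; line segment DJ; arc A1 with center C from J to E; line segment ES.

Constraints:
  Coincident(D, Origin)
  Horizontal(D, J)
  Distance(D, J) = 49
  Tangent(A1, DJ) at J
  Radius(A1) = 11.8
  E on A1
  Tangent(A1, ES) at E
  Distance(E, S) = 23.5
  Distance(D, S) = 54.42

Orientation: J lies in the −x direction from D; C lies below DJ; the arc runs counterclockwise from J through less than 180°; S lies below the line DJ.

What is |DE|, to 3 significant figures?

60.7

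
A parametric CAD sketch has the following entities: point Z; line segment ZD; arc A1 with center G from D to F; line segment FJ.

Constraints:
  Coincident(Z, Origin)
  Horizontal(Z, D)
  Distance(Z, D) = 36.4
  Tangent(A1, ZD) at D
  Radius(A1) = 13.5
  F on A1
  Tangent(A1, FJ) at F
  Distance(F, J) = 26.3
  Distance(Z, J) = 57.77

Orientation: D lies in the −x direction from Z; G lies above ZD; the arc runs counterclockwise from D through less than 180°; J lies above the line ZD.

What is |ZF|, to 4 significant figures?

32.27

Z is at the origin; ZD is horizontal with |ZD| = 36.4 and D on the −x side, so D = (-36.40, 0.000). The tangent condition forces GD to be normal to ZD, so G = D + (0, 13.5) = (-36.40, 13.50). Since GF ⟂ FJ (tangency), |GJ| = √(13.5² + 26.3²) = 29.56 regardless of where F sits on A1. So J lies on both circle(Z, 57.77) and circle(G, 29.56); the above-ZD intersection is J = (-38.60, 42.98). F is the foot of the tangent from J: F = (-24.88, 20.54).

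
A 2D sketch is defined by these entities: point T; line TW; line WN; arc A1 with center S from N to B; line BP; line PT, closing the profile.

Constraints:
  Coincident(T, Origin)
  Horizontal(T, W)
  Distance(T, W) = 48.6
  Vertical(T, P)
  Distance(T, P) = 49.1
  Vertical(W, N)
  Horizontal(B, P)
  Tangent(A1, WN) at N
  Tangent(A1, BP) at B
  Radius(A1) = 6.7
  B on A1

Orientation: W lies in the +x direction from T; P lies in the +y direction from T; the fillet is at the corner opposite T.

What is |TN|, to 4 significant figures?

64.50

The virtual corner opposite T is at (48.60, 49.10). A1 meets WN tangentially, so SN is at right angles to WN and A1 meets BP tangentially, so SB is at right angles to BP, with radius 6.7, so the center S sits 6.7 in from both sides at S = (41.90, 42.40). That places the tangent points at N = (48.60, 42.40) on WN and B = (41.90, 49.10) on BP. Then |TN| = |N − T| = 64.50.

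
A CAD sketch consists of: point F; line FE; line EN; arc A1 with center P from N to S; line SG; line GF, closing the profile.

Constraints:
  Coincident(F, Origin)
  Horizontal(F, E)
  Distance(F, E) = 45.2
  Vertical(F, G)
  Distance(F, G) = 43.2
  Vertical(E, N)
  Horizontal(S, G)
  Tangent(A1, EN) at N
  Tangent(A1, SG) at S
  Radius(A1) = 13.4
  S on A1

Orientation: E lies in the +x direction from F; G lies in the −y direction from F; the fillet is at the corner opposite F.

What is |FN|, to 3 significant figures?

54.1

F is at the origin; FE is horizontal with |FE| = 45.2 and E on the +x side, so E = (45.2, 0.00). F and G share the same x with |FG| = 43.2 and G on the −y side, so G = (0.00, -43.2). The virtual corner opposite F is at (45.2, -43.2). The tangent condition forces PN to be normal to EN and A1 meets SG tangentially, so PS is at right angles to SG, with radius 13.4, so the center P sits 13.4 in from both sides at P = (31.8, -29.8). That places the tangent points at N = (45.2, -29.8) on EN and S = (31.8, -43.2) on SG. Then |FN| = |N − F| = 54.1.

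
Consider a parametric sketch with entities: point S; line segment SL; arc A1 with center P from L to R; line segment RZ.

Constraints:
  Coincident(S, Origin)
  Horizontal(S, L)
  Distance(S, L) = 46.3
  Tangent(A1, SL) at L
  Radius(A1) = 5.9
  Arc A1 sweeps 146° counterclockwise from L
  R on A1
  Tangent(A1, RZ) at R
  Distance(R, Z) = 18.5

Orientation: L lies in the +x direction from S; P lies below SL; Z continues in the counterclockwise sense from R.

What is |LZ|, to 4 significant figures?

24.32

S is at the origin; SL is horizontal with |SL| = 46.3 and L on the +x side, so L = (46.30, 0.000). Tangency of A1 to SL means the radius PL is perpendicular to SL, so P = L + (0, -5.9) = (46.30, -5.900). On A1, L sits at bearing 90° from P; a 146° counterclockwise sweep puts R at bearing 236°, so R = P + 5.9·(cos 236°, sin 236°) = (43.00, -10.79). Tangency of A1 to RZ means the radius PR is perpendicular to RZ, so RZ runs along (−sin 236°, cos 236°); with |RZ| = 18.5, Z = (58.34, -21.14). Then |LZ| = |Z − L| = 24.32.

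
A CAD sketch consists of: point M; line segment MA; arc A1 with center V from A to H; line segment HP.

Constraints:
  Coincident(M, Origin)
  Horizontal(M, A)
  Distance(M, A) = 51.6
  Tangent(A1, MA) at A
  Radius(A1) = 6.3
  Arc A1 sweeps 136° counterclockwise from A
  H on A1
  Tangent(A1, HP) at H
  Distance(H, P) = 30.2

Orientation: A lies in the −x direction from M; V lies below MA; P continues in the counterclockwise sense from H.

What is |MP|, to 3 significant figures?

46.7

M is at the origin; M and A share the same y with |MA| = 51.6 and A on the −x side, so A = (-51.6, 0.00). Tangency of A1 to MA means the radius VA is perpendicular to MA, so V = A + (0, -6.3) = (-51.6, -6.30). On A1, A sits at bearing 90° from V; a 136° counterclockwise sweep puts H at bearing 226°, so H = V + 6.3·(cos 226°, sin 226°) = (-56.0, -10.8). Tangency of A1 to HP means the radius VH is perpendicular to HP, so HP runs along (−sin 226°, cos 226°); with |HP| = 30.2, P = (-34.3, -31.8). Then |MP| = |P − M| = 46.7.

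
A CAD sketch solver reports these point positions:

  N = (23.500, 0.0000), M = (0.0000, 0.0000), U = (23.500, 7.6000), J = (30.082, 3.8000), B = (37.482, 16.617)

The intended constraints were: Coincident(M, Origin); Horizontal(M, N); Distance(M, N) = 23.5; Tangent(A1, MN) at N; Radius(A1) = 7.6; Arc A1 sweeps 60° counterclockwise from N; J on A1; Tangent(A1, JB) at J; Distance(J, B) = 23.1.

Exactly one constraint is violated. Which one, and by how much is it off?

Distance(J, B) = 23.1 — off by 8.30.

M = (0.00, 0.00) ✓; M.y = 0.00, N.y = 0.00 ✓; |MN| = 23.50 ✓; ∠(UN, NM) = 90.00° ✓; |UN| = 7.600 ✓; bearing(U→J) − bearing(U→N) = 60.00° ✓; |UJ| = 7.600 ✓; ∠(UJ, JB) = 90.00° ✓; |JB| = 14.80 ✗.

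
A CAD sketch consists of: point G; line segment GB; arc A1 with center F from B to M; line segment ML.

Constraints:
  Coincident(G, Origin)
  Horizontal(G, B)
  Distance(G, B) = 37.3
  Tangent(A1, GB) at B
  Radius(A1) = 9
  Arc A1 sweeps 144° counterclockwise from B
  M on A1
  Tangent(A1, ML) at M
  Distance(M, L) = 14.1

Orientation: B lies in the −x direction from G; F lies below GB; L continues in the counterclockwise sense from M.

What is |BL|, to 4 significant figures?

25.32

G is at the origin; GB is horizontal with |GB| = 37.3 and B on the −x side, so B = (-37.30, 0.000). A1 meets GB tangentially, so FB is at right angles to GB, so F = B + (0, -9) = (-37.30, -9.000). On A1, B sits at bearing 90° from F; a 144° counterclockwise sweep puts M at bearing 234°, so M = F + 9.0·(cos 234°, sin 234°) = (-42.59, -16.28). The tangent condition forces FM to be normal to ML, so ML runs along (−sin 234°, cos 234°); with |ML| = 14.1, L = (-31.18, -24.57). Then |BL| = |L − B| = 25.32.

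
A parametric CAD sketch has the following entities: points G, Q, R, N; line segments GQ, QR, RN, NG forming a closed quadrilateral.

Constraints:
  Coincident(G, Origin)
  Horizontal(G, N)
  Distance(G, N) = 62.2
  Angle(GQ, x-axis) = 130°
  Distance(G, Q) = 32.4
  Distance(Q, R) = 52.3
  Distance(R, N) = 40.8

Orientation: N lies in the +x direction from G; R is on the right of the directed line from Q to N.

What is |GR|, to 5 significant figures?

22.463

Checks: |QR| = 52.30 ✓; |RN| = 40.80 ✓.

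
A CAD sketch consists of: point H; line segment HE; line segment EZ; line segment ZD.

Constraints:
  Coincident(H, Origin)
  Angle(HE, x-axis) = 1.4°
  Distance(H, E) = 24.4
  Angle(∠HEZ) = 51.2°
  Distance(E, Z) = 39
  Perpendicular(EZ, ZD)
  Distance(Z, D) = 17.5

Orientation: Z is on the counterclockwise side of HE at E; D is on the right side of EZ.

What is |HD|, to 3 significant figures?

43.5

H is at the origin; HE runs at 1.4° with length 24.4, so E = 24.4·(cos 1.4°, sin 1.4°) = (24.4, 0.596). ∠HEZ = 51.2°, so EZ runs at 1.4° + (180° − 51.2°) = 130° from the x-axis; with |EZ| = 39.0, Z = E + 39.0·(cos 130°, sin 130°) = (-0.780, 30.4). The perpendicularity gives ZD at right angles to EZ; with |ZD| = 17.5 on the right of EZ, D = Z + 17.5·(0.764, 0.645) = (12.6, 41.7). Then |HD| = |D − H| = 43.5.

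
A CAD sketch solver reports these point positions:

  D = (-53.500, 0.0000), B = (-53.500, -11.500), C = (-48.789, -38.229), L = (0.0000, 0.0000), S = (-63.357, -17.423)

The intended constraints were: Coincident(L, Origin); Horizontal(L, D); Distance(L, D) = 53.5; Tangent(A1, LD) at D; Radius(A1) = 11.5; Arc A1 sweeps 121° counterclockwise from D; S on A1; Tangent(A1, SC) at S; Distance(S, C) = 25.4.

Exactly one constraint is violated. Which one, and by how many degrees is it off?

Tangent(A1, SC) at S — off by 4.00°.

L = (0.00, 0.00) ✓; L.y = 0.00, D.y = 0.00 ✓; |LD| = 53.50 ✓; ∠(BD, DL) = 90.00° ✓; |BD| = 11.50 ✓; bearing(B→S) − bearing(B→D) = 121.0° ✓; |BS| = 11.50 ✓; ∠(BS, SC) = 86.00° ✗; |SC| = 25.40 ✓.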